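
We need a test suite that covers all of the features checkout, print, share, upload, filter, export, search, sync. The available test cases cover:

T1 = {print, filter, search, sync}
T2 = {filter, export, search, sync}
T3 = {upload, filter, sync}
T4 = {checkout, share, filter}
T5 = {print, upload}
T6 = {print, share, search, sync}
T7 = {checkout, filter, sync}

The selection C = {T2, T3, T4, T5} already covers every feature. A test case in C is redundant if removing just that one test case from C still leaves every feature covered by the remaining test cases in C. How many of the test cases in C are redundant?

Drop T2: export, search uncovered — not redundant.
Drop T3: the rest still cover every feature — redundant.
Drop T4: checkout, share uncovered — not redundant.
Drop T5: print uncovered — not redundant.
1 redundant: T3.

1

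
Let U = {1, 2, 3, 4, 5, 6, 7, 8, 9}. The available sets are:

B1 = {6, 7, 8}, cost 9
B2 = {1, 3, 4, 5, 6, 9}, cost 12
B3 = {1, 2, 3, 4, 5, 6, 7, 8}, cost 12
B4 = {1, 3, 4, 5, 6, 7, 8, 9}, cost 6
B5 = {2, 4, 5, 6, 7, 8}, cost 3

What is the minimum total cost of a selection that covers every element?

9

B4, B5 cover every element at cost 6 + 3 = 9.
Any cover uses at least 2 sets; among all covering selections none totals below 9.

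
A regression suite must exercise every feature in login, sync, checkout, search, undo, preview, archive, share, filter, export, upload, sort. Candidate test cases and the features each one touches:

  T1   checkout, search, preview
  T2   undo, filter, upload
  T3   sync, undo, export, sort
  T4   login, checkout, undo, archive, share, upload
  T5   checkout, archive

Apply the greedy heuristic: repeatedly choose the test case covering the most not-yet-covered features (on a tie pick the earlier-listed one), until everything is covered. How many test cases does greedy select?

Pick 1: T4 covers 6 new features (login, checkout, undo, archive, share, upload).
Pick 2: T3 covers 3 new features (sync, export, sort).
Pick 3: T1 covers 2 new features (search, preview).
Pick 4: T2 covers 1 new features (filter).
Greedy uses 4 test cases.

4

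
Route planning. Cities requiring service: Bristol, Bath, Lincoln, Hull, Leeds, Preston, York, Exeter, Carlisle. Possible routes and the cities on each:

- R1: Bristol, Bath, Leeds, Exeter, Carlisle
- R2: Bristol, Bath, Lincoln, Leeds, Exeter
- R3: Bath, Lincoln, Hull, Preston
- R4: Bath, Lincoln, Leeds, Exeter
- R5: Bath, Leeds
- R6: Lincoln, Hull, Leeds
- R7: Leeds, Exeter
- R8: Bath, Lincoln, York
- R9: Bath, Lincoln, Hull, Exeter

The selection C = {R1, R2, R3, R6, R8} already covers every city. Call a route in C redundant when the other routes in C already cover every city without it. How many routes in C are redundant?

2

Drop R1: Carlisle uncovered — not redundant.
Drop R2: the rest still cover every city — redundant.
Drop R3: Preston uncovered — not redundant.
Drop R6: the rest still cover every city — redundant.
Drop R8: York uncovered — not redundant.
2 redundant: R2, R6.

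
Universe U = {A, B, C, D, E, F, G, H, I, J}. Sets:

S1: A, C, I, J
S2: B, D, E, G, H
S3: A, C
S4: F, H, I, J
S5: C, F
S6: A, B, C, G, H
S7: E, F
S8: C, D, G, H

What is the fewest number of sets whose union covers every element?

S1, S2, S4 together cover {A, B, C, D, E, F, G, H, I, J} — every element.
No 2 of the 8 sets cover everything (all 28 pairs fall short), so 3 is minimum.

3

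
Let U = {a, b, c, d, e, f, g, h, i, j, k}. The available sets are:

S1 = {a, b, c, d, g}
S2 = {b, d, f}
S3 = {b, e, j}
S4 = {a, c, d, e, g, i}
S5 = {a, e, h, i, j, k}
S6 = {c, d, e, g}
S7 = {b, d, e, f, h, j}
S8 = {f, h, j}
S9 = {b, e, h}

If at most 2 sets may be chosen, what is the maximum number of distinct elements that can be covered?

10

Choosing S1, S5 covers {a, b, c, d, e, g, h, i, j, k} — 10 elements.
No choice of 2 sets does better; here f is left uncovered.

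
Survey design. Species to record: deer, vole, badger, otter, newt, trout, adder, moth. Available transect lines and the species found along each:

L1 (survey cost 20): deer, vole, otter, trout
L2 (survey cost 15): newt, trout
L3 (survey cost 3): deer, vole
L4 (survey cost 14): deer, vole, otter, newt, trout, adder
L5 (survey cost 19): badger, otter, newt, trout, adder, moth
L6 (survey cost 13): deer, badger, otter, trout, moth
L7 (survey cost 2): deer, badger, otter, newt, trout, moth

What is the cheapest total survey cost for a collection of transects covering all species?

L4, L7 cover every species at survey cost 14 + 2 = 16.
Any cover uses at least 2 transects; among all covering selections none totals below 16.

16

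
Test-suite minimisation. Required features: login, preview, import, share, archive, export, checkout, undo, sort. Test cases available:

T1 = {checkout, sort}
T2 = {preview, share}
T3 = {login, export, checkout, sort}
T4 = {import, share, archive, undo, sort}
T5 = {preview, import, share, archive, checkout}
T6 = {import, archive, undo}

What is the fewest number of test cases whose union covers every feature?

T2, T3, T4 together cover {login, preview, import, share, archive, export, checkout, undo, sort} — every feature.
No 2 of the 6 test cases cover everything (all 15 pairs fall short), so 3 is minimum.

3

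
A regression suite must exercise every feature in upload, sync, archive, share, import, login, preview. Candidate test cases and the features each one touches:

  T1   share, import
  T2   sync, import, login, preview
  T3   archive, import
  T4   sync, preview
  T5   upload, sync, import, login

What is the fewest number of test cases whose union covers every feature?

T1, T2, T3, T5 together cover {upload, sync, archive, share, import, login, preview} — every feature.
No 3 of the 5 test cases cover everything (all 10 triples fall short), so 4 is minimum.

4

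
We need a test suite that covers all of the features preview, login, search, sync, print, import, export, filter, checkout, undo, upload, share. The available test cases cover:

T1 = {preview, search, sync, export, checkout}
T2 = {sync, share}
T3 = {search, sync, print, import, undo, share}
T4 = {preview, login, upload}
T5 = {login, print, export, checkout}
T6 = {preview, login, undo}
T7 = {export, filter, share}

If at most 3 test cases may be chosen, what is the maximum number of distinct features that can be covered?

11

Choosing T1, T3, T4 covers {preview, login, search, sync, print, import, export, checkout, undo, upload, share} — 11 features.
No choice of 3 test cases does better; here filter is left uncovered.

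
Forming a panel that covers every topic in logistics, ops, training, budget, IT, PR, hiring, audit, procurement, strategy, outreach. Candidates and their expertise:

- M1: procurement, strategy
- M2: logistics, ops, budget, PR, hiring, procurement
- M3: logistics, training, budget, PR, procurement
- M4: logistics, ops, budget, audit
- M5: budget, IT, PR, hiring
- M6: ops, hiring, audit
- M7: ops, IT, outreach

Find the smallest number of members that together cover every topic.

M1, M3, M6, M7 together cover {logistics, ops, training, budget, IT, PR, hiring, audit, procurement, strategy, outreach} — every topic.
No 3 of the 7 members cover everything (all 35 triples fall short), so 4 is minimum.
Greedy (largest uncovered first) would take M2, M7, M1, M3, M4 — 5 members — but 4 suffice.

4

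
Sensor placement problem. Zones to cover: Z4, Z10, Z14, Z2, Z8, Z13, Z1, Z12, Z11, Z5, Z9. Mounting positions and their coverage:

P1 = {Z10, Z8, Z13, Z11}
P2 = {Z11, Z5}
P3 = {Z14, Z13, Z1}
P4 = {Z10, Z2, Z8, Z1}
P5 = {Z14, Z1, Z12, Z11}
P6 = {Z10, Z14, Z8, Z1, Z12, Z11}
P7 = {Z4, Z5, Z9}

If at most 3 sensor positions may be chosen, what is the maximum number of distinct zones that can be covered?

Choosing P1, P5, P7 covers {Z4, Z10, Z14, Z8, Z13, Z1, Z12, Z11, Z5, Z9} — 10 zones.
No choice of 3 sensor positions does better; here Z2 is left uncovered.

10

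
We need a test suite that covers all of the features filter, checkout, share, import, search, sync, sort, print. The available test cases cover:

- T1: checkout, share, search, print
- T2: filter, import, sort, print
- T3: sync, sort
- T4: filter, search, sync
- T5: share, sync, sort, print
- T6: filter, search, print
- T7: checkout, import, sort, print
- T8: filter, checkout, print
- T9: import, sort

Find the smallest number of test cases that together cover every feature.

T1, T2, T3 together cover {filter, checkout, share, import, search, sync, sort, print} — every feature.
No 2 of the 9 test cases cover everything (all 36 pairs fall short), so 3 is minimum.

3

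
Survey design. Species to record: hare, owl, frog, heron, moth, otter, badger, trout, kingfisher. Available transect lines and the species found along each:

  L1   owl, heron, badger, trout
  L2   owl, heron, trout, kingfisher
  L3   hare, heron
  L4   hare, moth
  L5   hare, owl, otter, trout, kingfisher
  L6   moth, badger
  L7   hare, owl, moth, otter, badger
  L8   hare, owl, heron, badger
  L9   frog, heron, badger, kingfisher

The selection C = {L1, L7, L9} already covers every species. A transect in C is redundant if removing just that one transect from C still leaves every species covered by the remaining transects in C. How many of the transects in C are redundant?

0

Drop L1: trout uncovered — not redundant.
Drop L7: hare, moth, otter uncovered — not redundant.
Drop L9: frog, kingfisher uncovered — not redundant.
None of the transects in C is redundant.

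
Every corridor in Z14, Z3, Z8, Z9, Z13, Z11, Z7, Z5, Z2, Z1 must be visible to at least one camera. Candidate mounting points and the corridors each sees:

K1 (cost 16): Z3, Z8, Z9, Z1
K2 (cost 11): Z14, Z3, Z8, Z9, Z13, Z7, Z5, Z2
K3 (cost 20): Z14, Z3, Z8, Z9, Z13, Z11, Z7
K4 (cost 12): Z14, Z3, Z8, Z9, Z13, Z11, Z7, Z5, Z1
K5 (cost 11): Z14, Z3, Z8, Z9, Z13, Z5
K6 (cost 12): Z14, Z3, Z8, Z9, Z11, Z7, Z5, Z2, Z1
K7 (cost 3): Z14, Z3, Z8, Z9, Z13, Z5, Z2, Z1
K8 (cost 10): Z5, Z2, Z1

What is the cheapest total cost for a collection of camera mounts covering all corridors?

K4, K7 cover every corridor at cost 12 + 3 = 15.
Any cover uses at least 2 camera mounts; among all covering selections none totals below 15.

15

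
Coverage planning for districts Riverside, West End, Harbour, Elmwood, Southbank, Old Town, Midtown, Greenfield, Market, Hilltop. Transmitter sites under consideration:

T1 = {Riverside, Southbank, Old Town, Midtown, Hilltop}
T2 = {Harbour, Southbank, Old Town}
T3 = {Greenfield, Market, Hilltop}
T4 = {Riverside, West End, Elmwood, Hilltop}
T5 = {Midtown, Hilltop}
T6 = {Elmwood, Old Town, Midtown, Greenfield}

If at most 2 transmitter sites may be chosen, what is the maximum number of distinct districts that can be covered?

Choosing T1, T3 covers {Riverside, Southbank, Old Town, Midtown, Greenfield, Market, Hilltop} — 7 districts.
No choice of 2 transmitter sites does better; here West End, Harbour, Elmwood are left uncovered.

7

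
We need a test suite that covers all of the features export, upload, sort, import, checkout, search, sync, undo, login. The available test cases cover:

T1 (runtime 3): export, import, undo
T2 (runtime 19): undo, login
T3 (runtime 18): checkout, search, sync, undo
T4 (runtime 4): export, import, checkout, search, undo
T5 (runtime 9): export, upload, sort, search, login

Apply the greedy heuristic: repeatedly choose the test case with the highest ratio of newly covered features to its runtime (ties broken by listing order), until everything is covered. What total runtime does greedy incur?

31

Pick 1: T4 adds 5 new (export, import, checkout, search, undo) at runtime 4 (ratio 5/4).
Pick 2: T5 adds 3 new (upload, sort, login) at runtime 9 (ratio 3/9).
Pick 3: T3 adds 1 new (sync) at runtime 18 (ratio 1/18).
Greedy total runtime: 4 + 9 + 18 = 31. (The true optimum is 30, so greedy overshoots here.)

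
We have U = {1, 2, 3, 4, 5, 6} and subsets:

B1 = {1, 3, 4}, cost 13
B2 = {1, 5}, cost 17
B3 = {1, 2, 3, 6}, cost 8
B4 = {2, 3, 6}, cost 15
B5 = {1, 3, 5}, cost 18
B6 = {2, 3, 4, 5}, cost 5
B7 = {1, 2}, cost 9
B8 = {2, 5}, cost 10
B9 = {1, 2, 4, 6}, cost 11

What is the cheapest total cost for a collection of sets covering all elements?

13

B3, B6 cover every element at cost 8 + 5 = 13.
Any cover uses at least 2 sets; among all covering selections none totals below 13.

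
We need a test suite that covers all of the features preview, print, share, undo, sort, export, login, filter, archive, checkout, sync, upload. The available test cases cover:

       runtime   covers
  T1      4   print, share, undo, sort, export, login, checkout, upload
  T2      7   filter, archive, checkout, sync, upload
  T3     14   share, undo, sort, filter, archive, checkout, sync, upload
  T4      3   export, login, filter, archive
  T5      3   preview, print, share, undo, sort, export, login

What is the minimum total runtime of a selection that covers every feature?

T2, T5 cover every feature at runtime 7 + 3 = 10.
Any cover uses at least 2 test cases; among all covering selections none totals below 10.

10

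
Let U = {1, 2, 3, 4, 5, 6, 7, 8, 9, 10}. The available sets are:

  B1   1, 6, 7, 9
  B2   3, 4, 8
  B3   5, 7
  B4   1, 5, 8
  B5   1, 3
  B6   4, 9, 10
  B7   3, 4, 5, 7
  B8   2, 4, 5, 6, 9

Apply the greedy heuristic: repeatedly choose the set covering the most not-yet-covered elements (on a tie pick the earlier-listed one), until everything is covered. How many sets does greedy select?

Pick 1: B8 covers 5 new elements (2, 4, 5, 6, 9).
Pick 2: B1 covers 2 new elements (1, 7).
Pick 3: B2 covers 2 new elements (3, 8).
Pick 4: B6 covers 1 new elements (10).
Greedy uses 4 sets.

4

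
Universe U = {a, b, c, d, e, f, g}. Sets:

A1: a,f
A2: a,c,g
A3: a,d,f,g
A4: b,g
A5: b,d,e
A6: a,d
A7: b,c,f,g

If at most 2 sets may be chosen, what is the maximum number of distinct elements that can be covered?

6

Choosing A2, A5 covers {a, b, c, d, e, g} — 6 elements.
No choice of 2 sets does better; here f is left uncovered.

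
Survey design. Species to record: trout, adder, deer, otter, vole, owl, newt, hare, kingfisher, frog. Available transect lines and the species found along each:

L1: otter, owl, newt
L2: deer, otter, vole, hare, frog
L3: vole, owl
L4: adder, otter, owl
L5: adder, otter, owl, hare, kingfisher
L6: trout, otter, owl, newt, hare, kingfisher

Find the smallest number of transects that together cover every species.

L2, L4, L6 together cover {trout, adder, deer, otter, vole, owl, newt, hare, kingfisher, frog} — every species.
No 2 of the 6 transects cover everything (all 15 pairs fall short), so 3 is minimum.

3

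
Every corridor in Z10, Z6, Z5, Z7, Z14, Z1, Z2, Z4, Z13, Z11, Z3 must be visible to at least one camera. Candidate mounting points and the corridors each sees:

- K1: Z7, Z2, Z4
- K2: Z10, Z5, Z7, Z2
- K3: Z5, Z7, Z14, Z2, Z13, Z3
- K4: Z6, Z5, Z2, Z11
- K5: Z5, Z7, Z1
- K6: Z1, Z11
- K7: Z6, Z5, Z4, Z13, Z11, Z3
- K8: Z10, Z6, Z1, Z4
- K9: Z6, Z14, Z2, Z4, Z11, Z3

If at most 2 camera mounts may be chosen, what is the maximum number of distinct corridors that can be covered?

10

Choosing K3, K8 covers {Z10, Z6, Z5, Z7, Z14, Z1, Z2, Z4, Z13, Z3} — 10 corridors.
No choice of 2 camera mounts does better; here Z11 is left uncovered.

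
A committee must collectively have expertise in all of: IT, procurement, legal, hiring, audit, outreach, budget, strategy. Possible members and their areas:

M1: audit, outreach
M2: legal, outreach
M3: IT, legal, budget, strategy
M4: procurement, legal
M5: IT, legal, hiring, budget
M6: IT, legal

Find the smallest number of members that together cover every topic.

4

M1, M3, M4, M5 together cover {IT, procurement, legal, hiring, audit, outreach, budget, strategy} — every topic.
No 3 of the 6 members cover everything (all 20 triples fall short), so 4 is minimum.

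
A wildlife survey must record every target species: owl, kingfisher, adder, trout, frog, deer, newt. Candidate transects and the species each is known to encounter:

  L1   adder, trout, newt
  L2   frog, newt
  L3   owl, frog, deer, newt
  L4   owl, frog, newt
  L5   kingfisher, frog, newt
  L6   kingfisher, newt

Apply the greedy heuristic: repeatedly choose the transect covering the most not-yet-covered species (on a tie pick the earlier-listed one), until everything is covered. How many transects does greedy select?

Pick 1: L3 covers 4 new species (owl, frog, deer, newt).
Pick 2: L1 covers 2 new species (adder, trout).
Pick 3: L5 covers 1 new species (kingfisher).
Greedy uses 3 transects.

3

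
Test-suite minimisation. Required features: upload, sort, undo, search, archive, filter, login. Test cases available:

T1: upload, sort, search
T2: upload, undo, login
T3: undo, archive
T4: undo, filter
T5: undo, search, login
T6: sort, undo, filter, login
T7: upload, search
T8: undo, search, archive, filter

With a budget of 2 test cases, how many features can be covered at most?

6

Choosing T1, T6 covers {upload, sort, undo, search, filter, login} — 6 features.
No choice of 2 test cases does better; here archive is left uncovered.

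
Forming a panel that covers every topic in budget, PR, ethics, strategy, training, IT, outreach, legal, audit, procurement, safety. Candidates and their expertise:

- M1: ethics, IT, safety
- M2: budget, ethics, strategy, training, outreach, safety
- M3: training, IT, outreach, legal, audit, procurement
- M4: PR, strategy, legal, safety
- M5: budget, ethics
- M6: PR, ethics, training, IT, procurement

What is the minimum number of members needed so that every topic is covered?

3

M2, M3, M4 together cover {budget, PR, ethics, strategy, training, IT, outreach, legal, audit, procurement, safety} — every topic.
No 2 of the 6 members cover everything (all 15 pairs fall short), so 3 is minimum.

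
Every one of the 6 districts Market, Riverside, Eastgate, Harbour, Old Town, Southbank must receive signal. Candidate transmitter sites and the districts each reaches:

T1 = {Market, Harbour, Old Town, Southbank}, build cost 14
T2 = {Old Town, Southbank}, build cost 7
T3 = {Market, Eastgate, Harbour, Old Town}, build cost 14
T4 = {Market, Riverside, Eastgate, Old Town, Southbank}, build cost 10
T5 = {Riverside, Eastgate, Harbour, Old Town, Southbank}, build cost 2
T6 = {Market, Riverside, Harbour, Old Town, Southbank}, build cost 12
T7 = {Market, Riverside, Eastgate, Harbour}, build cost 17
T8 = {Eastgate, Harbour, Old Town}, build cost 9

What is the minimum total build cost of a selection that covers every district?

T4, T5 cover every district at build cost 10 + 2 = 12.
Any cover uses at least 2 transmitter sites; among all covering selections none totals below 12.

12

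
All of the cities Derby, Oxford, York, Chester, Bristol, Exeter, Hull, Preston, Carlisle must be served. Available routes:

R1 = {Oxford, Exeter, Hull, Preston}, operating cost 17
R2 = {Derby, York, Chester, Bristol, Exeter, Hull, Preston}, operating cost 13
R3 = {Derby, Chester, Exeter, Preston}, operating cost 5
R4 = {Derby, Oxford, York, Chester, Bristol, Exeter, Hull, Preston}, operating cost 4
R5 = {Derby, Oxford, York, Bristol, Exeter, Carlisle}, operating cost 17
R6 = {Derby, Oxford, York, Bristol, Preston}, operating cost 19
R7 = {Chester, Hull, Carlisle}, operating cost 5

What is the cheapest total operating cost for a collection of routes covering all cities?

R4, R7 cover every city at operating cost 4 + 5 = 9.
Any cover uses at least 2 routes; among all covering selections none totals below 9.

9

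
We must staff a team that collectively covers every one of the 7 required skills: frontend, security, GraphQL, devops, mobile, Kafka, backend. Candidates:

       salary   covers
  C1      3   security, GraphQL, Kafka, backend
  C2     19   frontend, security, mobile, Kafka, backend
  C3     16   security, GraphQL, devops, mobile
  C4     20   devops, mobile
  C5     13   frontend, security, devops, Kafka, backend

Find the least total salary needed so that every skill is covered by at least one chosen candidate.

C3, C5 cover every skill at salary 16 + 13 = 29.
Any cover uses at least 2 candidates; among all covering selections none totals below 29.
Greedy by coverage-per-salary would pick C1, C5, C3 for 32 — worse than the optimum 29.

29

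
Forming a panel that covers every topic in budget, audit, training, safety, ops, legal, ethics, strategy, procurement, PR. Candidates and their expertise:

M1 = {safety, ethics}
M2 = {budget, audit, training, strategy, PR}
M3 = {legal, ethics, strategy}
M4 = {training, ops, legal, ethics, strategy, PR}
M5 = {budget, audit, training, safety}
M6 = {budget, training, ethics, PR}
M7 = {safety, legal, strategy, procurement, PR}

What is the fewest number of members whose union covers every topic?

3

M2, M4, M7 together cover {budget, audit, training, safety, ops, legal, ethics, strategy, procurement, PR} — every topic.
No 2 of the 7 members cover everything (all 21 pairs fall short), so 3 is minimum.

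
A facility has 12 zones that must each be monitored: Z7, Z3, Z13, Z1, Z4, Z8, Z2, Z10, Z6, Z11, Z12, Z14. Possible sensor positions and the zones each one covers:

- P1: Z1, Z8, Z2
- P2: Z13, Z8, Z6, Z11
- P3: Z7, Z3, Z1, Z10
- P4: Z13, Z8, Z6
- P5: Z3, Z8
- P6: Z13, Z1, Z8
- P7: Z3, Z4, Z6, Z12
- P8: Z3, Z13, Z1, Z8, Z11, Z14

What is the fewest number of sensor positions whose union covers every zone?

4

P1, P3, P7, P8 together cover {Z7, Z3, Z13, Z1, Z4, Z8, Z2, Z10, Z6, Z11, Z12, Z14} — every zone.
No 3 of the 8 sensor positions cover everything (all 56 triples fall short), so 4 is minimum.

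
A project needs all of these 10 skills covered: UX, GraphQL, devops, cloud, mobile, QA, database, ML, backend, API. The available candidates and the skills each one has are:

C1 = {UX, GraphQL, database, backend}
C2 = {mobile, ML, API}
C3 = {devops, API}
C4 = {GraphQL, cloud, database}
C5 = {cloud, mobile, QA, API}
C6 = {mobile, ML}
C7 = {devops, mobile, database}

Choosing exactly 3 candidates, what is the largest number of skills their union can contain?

9

Choosing C1, C2, C5 covers {UX, GraphQL, cloud, mobile, QA, database, ML, backend, API} — 9 skills.
No choice of 3 candidates does better; here devops is left uncovered.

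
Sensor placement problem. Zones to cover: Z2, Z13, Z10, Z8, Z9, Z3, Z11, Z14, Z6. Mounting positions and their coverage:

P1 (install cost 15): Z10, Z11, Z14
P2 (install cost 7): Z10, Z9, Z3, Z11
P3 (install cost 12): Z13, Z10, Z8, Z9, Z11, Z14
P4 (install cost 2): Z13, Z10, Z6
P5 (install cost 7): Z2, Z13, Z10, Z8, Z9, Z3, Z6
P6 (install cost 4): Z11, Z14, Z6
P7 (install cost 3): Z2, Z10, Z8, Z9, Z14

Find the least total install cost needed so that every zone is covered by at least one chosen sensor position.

11

P5, P6 cover every zone at install cost 7 + 4 = 11.
Any cover uses at least 2 sensor positions; among all covering selections none totals below 11.
Greedy by coverage-per-install cost would pick P7, P4, P2 for 12 — worse than the optimum 11.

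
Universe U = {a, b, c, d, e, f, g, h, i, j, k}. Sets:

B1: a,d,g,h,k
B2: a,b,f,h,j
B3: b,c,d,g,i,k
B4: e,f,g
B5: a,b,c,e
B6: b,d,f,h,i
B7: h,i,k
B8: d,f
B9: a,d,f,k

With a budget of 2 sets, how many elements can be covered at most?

10

Choosing B2, B3 covers {a, b, c, d, f, g, h, i, j, k} — 10 elements.
No choice of 2 sets does better; here e is left uncovered.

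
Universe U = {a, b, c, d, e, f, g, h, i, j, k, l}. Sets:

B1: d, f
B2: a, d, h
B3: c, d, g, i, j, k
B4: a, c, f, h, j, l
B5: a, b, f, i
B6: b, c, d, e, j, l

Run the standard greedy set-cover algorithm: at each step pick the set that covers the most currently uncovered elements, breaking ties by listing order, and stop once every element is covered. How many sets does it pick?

3

Pick 1: B3 covers 6 new elements (c, d, g, i, j, k).
Pick 2: B4 covers 4 new elements (a, f, h, l).
Pick 3: B6 covers 2 new elements (b, e).
Greedy uses 3 sets.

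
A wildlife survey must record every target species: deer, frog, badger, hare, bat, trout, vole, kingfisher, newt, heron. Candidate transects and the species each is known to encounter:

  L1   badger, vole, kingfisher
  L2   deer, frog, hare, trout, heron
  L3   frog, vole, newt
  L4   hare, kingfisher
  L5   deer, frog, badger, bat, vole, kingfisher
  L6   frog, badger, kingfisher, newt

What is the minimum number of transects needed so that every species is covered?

L2, L3, L5 together cover {deer, frog, badger, hare, bat, trout, vole, kingfisher, newt, heron} — every species.
No 2 of the 6 transects cover everything (all 15 pairs fall short), so 3 is minimum.

3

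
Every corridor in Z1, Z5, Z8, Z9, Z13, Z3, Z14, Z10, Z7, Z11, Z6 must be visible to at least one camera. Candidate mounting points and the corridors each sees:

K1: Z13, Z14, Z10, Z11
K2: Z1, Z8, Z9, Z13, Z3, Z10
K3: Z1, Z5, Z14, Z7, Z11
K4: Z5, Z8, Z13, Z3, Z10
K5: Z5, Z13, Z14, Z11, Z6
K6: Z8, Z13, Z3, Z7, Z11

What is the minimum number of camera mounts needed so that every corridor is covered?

K2, K3, K5 together cover {Z1, Z5, Z8, Z9, Z13, Z3, Z14, Z10, Z7, Z11, Z6} — every corridor.
No 2 of the 6 camera mounts cover everything (all 15 pairs fall short), so 3 is minimum.

3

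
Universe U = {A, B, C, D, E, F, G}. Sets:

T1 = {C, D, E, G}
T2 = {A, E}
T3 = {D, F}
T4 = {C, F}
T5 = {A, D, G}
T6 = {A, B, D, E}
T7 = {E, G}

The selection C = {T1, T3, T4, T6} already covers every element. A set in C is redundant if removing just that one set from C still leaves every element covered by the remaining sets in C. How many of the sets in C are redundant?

2

Drop T1: G uncovered — not redundant.
Drop T3: the rest still cover every element — redundant.
Drop T4: the rest still cover every element — redundant.
Drop T6: A, B uncovered — not redundant.
2 redundant: T3, T4.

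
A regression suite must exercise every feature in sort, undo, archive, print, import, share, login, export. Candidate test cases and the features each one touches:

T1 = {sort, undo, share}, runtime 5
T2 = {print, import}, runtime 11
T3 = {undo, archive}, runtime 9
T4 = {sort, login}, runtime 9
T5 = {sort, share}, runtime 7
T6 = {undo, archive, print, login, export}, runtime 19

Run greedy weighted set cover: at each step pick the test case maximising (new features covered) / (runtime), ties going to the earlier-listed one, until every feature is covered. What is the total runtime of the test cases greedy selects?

35

Pick 1: T1 adds 3 new (sort, undo, share) at runtime 5 (ratio 3/5).
Pick 2: T6 adds 4 new (archive, print, login, export) at runtime 19 (ratio 4/19).
Pick 3: T2 adds 1 new (import) at runtime 11 (ratio 1/11).
Greedy total runtime: 5 + 19 + 11 = 35.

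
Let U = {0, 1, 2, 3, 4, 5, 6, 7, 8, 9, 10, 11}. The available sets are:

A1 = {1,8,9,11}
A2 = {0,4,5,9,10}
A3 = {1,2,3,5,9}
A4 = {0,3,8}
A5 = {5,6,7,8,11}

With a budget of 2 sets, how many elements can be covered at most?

9

Choosing A2, A5 covers {0, 4, 5, 6, 7, 8, 9, 10, 11} — 9 elements.
No choice of 2 sets does better; here 1, 2, 3 are left uncovered.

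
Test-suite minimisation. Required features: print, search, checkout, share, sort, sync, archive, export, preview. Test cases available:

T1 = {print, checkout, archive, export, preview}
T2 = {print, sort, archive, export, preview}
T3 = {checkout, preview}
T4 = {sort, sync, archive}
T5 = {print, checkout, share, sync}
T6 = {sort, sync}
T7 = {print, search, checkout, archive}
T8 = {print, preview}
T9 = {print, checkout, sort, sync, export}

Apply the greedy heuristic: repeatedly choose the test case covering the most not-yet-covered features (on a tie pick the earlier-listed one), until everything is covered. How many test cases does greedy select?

Pick 1: T1 covers 5 new features (print, checkout, archive, export, preview).
Pick 2: T4 covers 2 new features (sort, sync).
Pick 3: T5 covers 1 new features (share).
Pick 4: T7 covers 1 new features (search).
Greedy uses 4 test cases. (The true minimum is 3.)

4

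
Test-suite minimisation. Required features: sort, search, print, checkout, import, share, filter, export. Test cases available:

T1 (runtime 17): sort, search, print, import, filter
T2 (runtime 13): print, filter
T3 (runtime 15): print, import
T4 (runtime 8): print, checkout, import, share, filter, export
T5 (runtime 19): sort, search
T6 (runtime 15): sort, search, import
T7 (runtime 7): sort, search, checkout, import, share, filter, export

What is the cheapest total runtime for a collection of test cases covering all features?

T4, T7 cover every feature at runtime 8 + 7 = 15.
Any cover uses at least 2 test cases; among all covering selections none totals below 15.

15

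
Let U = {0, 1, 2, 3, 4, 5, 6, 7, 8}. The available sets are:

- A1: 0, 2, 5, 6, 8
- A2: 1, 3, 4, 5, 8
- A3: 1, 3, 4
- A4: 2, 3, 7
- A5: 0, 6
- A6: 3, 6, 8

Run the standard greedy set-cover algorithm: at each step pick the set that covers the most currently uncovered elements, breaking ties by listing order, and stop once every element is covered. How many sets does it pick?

3

Pick 1: A1 covers 5 new elements (0, 2, 5, 6, 8).
Pick 2: A2 covers 3 new elements (1, 3, 4).
Pick 3: A4 covers 1 new elements (7).
Greedy uses 3 sets.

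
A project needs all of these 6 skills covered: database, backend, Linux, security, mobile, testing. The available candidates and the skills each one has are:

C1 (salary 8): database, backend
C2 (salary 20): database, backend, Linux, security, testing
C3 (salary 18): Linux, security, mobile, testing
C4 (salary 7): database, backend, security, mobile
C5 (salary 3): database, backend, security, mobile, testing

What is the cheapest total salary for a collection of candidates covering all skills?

C3, C5 cover every skill at salary 18 + 3 = 21.
Any cover uses at least 2 candidates; among all covering selections none totals below 21.

21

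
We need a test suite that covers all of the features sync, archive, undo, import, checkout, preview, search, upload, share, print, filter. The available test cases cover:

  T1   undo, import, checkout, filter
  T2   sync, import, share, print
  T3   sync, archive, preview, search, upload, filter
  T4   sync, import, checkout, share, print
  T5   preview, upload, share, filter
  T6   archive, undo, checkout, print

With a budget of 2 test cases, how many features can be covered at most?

10

Choosing T3, T4 covers {sync, archive, import, checkout, preview, search, upload, share, print, filter} — 10 features.
No choice of 2 test cases does better; here undo is left uncovered.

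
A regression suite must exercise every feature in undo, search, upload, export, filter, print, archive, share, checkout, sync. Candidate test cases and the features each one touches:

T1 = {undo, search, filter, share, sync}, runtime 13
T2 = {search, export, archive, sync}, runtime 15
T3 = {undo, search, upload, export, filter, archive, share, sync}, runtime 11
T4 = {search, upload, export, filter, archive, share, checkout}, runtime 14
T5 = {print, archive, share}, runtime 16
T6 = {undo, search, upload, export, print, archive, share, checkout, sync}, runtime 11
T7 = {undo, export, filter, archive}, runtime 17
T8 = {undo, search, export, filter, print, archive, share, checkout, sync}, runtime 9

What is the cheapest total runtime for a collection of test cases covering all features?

T3, T8 cover every feature at runtime 11 + 9 = 20.
Any cover uses at least 2 test cases; among all covering selections none totals below 20.

20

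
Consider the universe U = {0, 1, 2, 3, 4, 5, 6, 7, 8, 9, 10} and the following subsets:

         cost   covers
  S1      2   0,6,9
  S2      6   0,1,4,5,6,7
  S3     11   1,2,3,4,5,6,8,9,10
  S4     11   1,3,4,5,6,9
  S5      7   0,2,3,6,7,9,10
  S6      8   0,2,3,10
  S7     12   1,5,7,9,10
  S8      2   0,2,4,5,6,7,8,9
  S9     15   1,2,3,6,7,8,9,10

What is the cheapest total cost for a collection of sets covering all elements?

13

S3, S8 cover every element at cost 11 + 2 = 13.
Any cover uses at least 2 sets; among all covering selections none totals below 13.
Greedy by coverage-per-cost would pick S8, S5, S2 for 15 — worse than the optimum 13.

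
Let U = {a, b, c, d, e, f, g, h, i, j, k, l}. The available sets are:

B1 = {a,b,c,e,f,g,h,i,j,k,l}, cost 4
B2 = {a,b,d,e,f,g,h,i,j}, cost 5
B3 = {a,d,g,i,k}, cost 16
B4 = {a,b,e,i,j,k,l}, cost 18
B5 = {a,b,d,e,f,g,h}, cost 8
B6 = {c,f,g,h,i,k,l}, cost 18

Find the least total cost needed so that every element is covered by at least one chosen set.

9

B1, B2 cover every element at cost 4 + 5 = 9.
Any cover uses at least 2 sets; among all covering selections none totals below 9.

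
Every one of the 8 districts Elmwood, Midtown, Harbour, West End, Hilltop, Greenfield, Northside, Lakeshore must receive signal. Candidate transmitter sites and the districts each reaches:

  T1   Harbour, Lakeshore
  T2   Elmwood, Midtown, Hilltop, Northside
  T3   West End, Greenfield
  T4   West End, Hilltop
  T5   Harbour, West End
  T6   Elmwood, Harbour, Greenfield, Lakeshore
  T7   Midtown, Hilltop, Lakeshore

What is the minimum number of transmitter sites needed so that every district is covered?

3

T1, T2, T3 together cover {Elmwood, Midtown, Harbour, West End, Hilltop, Greenfield, Northside, Lakeshore} — every district.
No 2 of the 7 transmitter sites cover everything (all 21 pairs fall short), so 3 is minimum.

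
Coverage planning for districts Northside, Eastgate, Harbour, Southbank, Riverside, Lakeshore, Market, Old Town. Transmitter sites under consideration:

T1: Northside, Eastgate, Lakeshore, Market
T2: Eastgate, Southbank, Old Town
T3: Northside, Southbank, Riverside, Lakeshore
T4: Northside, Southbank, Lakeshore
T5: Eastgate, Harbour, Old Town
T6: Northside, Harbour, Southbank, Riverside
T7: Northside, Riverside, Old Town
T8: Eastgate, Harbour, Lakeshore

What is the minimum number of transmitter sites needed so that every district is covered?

3

T1, T2, T6 together cover {Northside, Eastgate, Harbour, Southbank, Riverside, Lakeshore, Market, Old Town} — every district.
No 2 of the 8 transmitter sites cover everything (all 28 pairs fall short), so 3 is minimum.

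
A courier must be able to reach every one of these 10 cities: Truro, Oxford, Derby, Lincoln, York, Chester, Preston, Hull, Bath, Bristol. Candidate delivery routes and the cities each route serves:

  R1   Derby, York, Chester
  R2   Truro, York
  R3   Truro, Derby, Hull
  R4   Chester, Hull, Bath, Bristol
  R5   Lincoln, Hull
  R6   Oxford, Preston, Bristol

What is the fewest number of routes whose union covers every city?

R1, R2, R4, R5, R6 together cover {Truro, Oxford, Derby, Lincoln, York, Chester, Preston, Hull, Bath, Bristol} — every city.
No 4 of the 6 routes cover everything (all 15 size-4 selections fall short), so 5 is minimum.

5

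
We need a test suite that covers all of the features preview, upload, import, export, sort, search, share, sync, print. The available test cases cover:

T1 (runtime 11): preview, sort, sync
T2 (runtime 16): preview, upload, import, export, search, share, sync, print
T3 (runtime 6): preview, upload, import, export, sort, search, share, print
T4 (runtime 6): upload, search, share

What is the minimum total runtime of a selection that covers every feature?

17

T1, T3 cover every feature at runtime 11 + 6 = 17.
Any cover uses at least 2 test cases; among all covering selections none totals below 17.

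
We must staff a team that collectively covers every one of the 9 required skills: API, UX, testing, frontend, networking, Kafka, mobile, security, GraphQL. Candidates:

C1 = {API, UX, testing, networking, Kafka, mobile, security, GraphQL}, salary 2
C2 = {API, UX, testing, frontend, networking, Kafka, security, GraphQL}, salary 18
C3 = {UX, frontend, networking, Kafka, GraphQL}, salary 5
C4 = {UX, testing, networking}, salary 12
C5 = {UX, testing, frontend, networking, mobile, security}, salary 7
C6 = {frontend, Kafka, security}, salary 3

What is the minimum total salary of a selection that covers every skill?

C1, C6 cover every skill at salary 2 + 3 = 5.
Any cover uses at least 2 candidates; among all covering selections none totals below 5.

5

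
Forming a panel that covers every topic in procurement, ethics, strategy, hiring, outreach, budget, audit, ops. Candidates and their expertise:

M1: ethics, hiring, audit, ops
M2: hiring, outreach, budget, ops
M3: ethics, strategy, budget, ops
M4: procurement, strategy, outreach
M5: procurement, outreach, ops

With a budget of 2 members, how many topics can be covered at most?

Choosing M1, M4 covers {procurement, ethics, strategy, hiring, outreach, audit, ops} — 7 topics.
No choice of 2 members does better; here budget is left uncovered.

7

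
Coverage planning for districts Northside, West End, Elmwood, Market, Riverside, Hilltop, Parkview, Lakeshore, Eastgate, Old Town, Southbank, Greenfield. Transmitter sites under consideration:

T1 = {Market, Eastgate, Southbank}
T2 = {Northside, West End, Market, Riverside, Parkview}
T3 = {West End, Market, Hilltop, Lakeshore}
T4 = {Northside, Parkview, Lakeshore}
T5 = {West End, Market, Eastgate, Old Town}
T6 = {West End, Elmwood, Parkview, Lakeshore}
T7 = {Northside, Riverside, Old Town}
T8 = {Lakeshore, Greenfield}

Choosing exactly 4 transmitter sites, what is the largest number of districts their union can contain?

11

Choosing T1, T3, T6, T7 covers {Northside, West End, Elmwood, Market, Riverside, Hilltop, Parkview, Lakeshore, Eastgate, Old Town, Southbank} — 11 districts.
No choice of 4 transmitter sites does better; here Greenfield is left uncovered.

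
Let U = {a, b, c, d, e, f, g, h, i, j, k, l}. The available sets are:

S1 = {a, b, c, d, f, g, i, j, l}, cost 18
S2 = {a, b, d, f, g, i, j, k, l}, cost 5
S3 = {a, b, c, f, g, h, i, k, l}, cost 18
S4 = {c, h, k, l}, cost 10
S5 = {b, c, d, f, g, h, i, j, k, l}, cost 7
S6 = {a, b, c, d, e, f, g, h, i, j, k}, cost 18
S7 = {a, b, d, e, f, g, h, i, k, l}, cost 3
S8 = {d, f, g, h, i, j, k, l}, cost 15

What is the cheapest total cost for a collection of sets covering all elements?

S5, S7 cover every element at cost 7 + 3 = 10.
Any cover uses at least 2 sets; among all covering selections none totals below 10.

10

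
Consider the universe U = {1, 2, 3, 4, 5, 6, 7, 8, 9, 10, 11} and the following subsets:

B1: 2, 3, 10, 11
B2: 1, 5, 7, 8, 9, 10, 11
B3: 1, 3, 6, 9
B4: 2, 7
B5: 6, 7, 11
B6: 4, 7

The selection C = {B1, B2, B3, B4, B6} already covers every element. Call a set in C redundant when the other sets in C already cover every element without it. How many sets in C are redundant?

2

Drop B1: the rest still cover every element — redundant.
Drop B2: 5, 8 uncovered — not redundant.
Drop B3: 6 uncovered — not redundant.
Drop B4: the rest still cover every element — redundant.
Drop B6: 4 uncovered — not redundant.
2 redundant: B1, B4.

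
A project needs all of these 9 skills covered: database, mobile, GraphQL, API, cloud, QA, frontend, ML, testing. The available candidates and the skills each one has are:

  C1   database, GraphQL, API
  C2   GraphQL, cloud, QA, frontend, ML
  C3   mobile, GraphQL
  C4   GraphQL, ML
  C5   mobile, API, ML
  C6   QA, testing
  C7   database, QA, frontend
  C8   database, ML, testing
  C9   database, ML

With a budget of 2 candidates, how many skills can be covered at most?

Choosing C1, C2 covers {database, GraphQL, API, cloud, QA, frontend, ML} — 7 skills.
No choice of 2 candidates does better; here mobile, testing are left uncovered.

7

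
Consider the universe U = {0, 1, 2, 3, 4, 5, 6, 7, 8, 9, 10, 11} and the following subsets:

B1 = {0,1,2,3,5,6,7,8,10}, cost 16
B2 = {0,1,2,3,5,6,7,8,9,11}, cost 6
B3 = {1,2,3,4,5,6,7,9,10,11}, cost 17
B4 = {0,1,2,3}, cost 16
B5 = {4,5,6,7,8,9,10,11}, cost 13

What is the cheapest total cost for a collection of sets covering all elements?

B2, B5 cover every element at cost 6 + 13 = 19.
Any cover uses at least 2 sets; among all covering selections none totals below 19.

19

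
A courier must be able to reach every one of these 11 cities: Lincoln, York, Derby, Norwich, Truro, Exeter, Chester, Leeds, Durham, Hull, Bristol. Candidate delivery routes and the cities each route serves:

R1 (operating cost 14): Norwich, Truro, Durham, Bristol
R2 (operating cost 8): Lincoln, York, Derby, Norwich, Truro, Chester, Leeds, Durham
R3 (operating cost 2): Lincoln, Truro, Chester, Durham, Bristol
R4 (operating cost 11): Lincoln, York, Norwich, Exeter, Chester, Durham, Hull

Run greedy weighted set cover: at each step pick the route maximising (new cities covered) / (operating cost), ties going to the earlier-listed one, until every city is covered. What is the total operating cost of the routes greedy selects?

21

Pick 1: R3 adds 5 new (Lincoln, Truro, Chester, Durham, Bristol) at operating cost 2 (ratio 5/2).
Pick 2: R2 adds 4 new (York, Derby, Norwich, Leeds) at operating cost 8 (ratio 4/8).
Pick 3: R4 adds 2 new (Exeter, Hull) at operating cost 11 (ratio 2/11).
Greedy total operating cost: 2 + 8 + 11 = 21.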